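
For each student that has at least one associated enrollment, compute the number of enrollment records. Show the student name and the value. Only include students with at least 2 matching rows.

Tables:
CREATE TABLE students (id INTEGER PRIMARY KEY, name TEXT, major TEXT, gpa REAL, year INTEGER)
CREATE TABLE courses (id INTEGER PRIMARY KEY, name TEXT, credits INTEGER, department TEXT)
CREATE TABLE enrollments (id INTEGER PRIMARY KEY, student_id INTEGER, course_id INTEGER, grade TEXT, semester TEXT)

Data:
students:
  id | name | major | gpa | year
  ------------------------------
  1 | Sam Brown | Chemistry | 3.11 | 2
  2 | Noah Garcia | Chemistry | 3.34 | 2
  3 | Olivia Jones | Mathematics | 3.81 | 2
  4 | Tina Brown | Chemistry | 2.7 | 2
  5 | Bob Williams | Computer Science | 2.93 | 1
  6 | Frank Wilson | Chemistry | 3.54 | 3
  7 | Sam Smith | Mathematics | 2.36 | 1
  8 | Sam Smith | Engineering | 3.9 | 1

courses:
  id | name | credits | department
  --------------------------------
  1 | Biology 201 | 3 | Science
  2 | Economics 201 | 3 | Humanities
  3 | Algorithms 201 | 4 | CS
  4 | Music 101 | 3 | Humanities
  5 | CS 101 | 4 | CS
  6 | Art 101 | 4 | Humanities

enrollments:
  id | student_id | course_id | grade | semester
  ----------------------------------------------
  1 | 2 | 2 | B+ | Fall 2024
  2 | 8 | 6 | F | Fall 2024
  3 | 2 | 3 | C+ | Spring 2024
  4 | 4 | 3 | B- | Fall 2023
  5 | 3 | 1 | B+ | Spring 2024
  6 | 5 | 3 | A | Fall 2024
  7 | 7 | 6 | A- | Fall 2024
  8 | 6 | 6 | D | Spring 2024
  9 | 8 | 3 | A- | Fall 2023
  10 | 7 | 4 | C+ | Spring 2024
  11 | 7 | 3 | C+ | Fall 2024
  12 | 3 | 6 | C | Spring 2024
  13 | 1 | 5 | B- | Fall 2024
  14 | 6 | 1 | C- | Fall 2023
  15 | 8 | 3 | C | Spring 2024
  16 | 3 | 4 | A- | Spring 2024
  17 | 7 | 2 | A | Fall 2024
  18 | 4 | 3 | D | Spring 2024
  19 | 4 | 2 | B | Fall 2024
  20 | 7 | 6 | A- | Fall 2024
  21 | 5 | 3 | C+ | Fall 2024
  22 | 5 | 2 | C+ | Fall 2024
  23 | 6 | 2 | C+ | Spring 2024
SELECT p.name, COUNT(*) AS n FROM enrollments c JOIN students p ON c.student_id = p.id GROUP BY p.id, p.name HAVING COUNT(*) >= 2

Execution result:
name | n
Noah Garcia | 2
Olivia Jones | 3
Tina Brown | 3
Bob Williams | 3
Frank Wilson | 3
Sam Smith | 5
Sam Smith | 3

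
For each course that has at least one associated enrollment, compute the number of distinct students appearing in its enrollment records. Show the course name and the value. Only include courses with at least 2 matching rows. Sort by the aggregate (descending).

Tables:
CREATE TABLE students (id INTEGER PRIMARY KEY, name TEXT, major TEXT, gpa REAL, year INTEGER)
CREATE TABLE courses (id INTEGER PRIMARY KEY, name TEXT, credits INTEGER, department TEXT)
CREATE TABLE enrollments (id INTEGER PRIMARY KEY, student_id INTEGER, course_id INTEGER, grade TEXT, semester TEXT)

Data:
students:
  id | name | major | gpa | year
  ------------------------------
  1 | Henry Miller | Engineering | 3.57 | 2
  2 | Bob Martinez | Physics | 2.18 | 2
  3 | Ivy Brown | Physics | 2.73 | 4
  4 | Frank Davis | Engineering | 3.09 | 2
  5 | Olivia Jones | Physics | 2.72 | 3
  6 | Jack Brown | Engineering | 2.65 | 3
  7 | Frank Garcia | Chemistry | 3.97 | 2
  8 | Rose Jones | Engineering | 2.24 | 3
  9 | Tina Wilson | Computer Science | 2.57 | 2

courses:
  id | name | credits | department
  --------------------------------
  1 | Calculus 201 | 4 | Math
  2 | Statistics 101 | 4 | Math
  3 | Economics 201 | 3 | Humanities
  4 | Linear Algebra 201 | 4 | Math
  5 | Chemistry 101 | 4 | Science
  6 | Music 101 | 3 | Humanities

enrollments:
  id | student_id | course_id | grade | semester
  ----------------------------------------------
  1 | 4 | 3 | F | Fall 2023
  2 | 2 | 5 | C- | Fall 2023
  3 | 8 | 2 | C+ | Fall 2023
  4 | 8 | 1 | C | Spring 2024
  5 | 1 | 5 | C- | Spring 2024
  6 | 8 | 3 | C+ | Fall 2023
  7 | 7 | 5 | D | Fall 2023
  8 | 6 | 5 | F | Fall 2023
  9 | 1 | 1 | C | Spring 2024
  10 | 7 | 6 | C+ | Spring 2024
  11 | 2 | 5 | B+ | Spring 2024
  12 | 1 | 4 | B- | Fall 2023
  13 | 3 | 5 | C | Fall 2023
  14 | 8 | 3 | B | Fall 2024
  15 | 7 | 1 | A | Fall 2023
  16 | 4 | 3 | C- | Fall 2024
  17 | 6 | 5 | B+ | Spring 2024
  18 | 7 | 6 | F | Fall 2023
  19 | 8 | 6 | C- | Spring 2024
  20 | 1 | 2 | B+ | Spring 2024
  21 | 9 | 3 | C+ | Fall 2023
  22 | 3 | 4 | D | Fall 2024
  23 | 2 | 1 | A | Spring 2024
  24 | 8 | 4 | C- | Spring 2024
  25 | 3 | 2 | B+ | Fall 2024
SELECT p.name, COUNT(DISTINCT c.student_id) AS distinct_student_count FROM enrollments c JOIN courses p ON c.course_id = p.id GROUP BY p.id, p.name HAVING COUNT(*) >= 2 ORDER BY distinct_student_count DESC

Execution result:
name | distinct_student_count
Chemistry 101 | 5
Calculus 201 | 4
Statistics 101 | 3
Economics 201 | 3
Linear Algebra 201 | 3
Music 101 | 2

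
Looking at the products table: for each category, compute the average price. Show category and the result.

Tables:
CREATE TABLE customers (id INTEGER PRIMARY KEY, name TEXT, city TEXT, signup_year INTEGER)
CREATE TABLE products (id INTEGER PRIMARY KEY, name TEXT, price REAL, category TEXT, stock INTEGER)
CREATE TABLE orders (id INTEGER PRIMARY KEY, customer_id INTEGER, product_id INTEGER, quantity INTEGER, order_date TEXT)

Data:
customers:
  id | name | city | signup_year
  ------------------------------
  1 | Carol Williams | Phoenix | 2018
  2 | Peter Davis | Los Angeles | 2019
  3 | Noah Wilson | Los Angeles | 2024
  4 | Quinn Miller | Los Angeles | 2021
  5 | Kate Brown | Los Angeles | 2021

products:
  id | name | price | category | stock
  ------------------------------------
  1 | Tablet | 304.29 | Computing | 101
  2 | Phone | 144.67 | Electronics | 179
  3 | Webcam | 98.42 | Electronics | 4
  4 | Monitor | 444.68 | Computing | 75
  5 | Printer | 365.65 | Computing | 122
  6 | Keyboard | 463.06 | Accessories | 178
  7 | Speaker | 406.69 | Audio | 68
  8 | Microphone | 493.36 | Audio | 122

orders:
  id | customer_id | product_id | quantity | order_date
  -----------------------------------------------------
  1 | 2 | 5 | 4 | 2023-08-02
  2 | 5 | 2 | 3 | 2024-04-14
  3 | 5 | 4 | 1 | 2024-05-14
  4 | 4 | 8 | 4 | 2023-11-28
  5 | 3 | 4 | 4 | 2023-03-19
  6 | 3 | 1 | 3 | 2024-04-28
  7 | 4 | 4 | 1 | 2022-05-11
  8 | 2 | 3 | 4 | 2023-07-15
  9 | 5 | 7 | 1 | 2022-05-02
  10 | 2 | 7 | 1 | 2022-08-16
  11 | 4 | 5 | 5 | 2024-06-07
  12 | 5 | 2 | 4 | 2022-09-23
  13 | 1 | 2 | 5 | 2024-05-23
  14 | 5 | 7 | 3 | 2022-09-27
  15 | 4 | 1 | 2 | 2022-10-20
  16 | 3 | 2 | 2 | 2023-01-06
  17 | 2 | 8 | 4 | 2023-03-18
SELECT category, AVG(price) AS avg_price FROM products GROUP BY category

Execution result:
category | avg_price
Accessories | 463.06
Audio | 450.03
Computing | 371.54
Electronics | 121.55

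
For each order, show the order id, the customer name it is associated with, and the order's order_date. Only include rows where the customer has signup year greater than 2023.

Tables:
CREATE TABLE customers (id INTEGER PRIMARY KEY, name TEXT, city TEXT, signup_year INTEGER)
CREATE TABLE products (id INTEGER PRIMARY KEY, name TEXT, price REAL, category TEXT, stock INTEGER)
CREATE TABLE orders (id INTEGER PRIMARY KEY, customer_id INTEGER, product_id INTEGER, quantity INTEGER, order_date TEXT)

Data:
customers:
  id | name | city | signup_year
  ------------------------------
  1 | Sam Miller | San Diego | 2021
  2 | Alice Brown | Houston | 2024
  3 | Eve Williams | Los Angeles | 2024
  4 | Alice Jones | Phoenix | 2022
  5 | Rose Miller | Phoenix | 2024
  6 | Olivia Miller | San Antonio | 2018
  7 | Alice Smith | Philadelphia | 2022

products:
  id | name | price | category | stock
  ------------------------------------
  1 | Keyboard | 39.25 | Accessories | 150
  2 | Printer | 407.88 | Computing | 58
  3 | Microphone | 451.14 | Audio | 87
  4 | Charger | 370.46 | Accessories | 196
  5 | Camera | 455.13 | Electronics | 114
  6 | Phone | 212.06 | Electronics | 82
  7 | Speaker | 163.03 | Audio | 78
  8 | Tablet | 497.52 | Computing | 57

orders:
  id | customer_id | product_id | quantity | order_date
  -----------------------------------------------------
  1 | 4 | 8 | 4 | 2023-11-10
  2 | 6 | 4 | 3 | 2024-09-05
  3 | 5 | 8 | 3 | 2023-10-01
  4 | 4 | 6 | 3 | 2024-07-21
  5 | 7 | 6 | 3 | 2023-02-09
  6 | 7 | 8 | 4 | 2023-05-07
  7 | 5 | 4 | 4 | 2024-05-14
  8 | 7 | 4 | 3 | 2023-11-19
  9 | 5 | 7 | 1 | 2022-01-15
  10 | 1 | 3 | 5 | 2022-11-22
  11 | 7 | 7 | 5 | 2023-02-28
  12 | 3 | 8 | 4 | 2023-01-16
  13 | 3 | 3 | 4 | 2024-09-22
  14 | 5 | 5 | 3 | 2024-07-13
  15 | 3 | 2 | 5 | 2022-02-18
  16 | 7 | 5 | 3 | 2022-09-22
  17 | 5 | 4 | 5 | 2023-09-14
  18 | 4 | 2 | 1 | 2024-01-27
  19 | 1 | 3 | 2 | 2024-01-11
SELECT c.id, p.name AS customer, c.order_date FROM orders c JOIN customers p ON c.customer_id = p.id WHERE p.signup_year > 2023

Execution result:
id | customer | order_date
3 | Rose Miller | 2023-10-01
7 | Rose Miller | 2024-05-14
9 | Rose Miller | 2022-01-15
12 | Eve Williams | 2023-01-16
13 | Eve Williams | 2024-09-22
14 | Rose Miller | 2024-07-13
15 | Eve Williams | 2022-02-18
17 | Rose Miller | 2023-09-14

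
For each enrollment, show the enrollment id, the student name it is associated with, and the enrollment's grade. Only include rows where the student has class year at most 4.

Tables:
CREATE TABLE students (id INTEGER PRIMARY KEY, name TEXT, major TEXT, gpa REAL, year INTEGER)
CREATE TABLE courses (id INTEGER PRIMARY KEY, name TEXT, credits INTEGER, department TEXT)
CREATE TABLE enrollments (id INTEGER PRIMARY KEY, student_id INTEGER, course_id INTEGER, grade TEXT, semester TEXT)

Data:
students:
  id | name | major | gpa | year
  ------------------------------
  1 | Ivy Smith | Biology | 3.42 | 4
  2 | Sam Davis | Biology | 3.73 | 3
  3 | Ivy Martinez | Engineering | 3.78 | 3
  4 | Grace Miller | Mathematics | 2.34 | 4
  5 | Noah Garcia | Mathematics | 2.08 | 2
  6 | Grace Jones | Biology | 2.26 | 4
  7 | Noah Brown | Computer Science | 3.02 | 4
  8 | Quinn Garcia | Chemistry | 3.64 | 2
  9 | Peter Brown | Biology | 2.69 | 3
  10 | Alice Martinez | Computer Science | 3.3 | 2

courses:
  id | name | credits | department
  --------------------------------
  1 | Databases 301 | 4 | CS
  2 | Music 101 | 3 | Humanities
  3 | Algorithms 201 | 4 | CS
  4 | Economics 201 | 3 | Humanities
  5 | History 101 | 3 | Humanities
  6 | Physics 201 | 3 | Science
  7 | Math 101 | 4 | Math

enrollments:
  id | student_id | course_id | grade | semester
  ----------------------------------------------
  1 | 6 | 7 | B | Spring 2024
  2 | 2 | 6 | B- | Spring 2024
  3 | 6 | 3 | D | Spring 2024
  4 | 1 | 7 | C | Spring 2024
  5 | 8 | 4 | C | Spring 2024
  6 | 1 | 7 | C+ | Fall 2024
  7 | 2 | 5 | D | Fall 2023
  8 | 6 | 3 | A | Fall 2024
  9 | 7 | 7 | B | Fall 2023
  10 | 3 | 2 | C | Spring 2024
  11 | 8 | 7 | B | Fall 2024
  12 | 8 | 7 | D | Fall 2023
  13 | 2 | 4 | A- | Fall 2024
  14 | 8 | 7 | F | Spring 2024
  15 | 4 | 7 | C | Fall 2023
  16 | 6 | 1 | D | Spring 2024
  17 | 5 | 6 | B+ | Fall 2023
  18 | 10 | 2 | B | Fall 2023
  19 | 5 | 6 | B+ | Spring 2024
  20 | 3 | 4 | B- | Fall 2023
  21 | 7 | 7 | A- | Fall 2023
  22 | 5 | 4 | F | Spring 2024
SELECT c.id, p.name AS student, c.grade FROM enrollments c JOIN students p ON c.student_id = p.id WHERE p.year <= 4

Execution result:
id | student | grade
1 | Grace Jones | B
2 | Sam Davis | B-
3 | Grace Jones | D
4 | Ivy Smith | C
5 | Quinn Garcia | C
6 | Ivy Smith | C+
7 | Sam Davis | D
8 | Grace Jones | A
9 | Noah Brown | B
10 | Ivy Martinez | C
11 | Quinn Garcia | B
12 | Quinn Garcia | D
13 | Sam Davis | A-
14 | Quinn Garcia | F
15 | Grace Miller | C
16 | Grace Jones | D
17 | Noah Garcia | B+
18 | Alice Martinez | B
19 | Noah Garcia | B+
20 | Ivy Martinez | B-
21 | Noah Brown | A-
22 | Noah Garcia | F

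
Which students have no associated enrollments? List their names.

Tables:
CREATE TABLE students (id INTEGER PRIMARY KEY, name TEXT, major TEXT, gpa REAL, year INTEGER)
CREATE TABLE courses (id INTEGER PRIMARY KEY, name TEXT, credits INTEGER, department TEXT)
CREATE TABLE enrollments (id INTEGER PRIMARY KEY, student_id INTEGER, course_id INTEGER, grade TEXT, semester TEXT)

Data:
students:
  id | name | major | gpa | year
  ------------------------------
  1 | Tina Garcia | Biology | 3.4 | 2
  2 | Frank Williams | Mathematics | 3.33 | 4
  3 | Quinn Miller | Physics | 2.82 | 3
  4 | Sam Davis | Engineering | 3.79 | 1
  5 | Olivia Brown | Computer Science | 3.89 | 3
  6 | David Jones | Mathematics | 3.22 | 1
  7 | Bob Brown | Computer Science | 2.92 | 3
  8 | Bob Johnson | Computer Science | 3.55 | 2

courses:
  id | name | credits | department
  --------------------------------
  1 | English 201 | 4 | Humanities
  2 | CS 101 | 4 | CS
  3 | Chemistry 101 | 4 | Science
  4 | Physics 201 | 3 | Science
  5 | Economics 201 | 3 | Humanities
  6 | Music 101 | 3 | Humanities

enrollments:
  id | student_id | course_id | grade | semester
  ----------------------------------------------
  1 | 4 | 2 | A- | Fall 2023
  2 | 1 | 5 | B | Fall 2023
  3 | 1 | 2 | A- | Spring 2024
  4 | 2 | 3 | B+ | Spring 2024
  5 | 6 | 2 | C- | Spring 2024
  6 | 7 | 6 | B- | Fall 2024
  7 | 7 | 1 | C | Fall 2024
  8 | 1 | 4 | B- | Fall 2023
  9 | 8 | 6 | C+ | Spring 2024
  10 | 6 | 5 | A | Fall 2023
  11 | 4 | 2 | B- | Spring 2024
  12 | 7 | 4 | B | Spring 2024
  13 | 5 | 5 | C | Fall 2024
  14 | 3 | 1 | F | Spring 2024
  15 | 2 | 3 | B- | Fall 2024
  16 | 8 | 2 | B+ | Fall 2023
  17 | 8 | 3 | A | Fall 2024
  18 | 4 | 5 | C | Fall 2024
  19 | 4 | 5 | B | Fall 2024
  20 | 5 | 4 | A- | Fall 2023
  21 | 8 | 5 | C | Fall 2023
SELECT p.name FROM students p LEFT JOIN enrollments c ON c.student_id = p.id WHERE c.id IS NULL

Execution result:
(no rows)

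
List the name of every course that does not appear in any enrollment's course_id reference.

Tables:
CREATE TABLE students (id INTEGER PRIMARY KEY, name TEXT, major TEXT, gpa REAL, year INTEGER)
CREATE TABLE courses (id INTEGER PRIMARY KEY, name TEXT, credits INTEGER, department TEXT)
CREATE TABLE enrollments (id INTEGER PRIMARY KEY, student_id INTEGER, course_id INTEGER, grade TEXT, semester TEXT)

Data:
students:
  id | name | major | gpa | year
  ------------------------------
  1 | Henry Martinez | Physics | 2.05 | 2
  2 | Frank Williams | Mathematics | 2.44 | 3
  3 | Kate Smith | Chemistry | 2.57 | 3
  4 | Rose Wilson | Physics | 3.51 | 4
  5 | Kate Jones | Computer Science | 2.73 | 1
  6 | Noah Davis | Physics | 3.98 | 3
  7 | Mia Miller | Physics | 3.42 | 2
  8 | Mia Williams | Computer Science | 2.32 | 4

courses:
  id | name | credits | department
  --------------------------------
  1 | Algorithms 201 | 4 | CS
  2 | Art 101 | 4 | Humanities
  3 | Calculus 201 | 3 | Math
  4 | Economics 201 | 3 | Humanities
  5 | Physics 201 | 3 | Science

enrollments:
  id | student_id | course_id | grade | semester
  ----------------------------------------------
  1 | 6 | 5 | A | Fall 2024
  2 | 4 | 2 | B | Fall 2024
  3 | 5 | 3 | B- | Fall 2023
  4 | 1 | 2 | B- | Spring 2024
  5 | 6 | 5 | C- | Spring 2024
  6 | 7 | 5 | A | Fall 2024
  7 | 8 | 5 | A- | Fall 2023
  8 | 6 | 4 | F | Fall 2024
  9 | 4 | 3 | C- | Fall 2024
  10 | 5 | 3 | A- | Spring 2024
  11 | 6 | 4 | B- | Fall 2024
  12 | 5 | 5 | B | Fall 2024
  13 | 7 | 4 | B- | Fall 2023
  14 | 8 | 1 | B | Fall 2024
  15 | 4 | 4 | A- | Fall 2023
SELECT p.name FROM courses p LEFT JOIN enrollments c ON c.course_id = p.id WHERE c.id IS NULL

Execution result:
(no rows)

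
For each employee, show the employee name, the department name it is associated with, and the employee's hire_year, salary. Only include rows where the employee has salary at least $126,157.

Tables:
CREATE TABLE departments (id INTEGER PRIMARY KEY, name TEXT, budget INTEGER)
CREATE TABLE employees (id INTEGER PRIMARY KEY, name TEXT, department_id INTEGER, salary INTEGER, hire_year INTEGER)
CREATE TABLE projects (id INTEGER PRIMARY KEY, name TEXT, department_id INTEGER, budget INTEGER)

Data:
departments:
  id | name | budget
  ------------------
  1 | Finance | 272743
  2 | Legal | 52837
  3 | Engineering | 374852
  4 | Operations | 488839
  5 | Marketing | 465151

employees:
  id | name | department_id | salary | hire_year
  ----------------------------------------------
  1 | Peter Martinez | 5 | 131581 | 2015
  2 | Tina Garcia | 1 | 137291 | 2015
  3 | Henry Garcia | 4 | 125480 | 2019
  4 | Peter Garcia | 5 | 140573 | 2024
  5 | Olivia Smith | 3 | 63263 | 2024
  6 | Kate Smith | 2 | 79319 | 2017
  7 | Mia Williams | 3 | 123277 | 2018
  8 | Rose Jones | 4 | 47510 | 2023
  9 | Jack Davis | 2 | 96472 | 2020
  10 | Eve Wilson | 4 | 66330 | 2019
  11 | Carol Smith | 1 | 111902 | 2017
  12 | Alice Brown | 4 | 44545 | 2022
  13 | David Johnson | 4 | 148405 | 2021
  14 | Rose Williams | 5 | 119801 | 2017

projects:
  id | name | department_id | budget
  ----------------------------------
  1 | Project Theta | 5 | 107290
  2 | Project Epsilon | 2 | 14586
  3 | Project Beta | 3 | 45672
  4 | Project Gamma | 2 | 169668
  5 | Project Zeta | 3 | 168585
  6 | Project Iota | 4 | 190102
SELECT c.name, p.name AS department, c.hire_year, c.salary FROM employees c JOIN departments p ON c.department_id = p.id WHERE c.salary >= 126157

Execution result:
name | department | hire_year | salary
Peter Martinez | Marketing | 2015 | 131581
Tina Garcia | Finance | 2015 | 137291
Peter Garcia | Marketing | 2024 | 140573
David Johnson | Operations | 2021 | 148405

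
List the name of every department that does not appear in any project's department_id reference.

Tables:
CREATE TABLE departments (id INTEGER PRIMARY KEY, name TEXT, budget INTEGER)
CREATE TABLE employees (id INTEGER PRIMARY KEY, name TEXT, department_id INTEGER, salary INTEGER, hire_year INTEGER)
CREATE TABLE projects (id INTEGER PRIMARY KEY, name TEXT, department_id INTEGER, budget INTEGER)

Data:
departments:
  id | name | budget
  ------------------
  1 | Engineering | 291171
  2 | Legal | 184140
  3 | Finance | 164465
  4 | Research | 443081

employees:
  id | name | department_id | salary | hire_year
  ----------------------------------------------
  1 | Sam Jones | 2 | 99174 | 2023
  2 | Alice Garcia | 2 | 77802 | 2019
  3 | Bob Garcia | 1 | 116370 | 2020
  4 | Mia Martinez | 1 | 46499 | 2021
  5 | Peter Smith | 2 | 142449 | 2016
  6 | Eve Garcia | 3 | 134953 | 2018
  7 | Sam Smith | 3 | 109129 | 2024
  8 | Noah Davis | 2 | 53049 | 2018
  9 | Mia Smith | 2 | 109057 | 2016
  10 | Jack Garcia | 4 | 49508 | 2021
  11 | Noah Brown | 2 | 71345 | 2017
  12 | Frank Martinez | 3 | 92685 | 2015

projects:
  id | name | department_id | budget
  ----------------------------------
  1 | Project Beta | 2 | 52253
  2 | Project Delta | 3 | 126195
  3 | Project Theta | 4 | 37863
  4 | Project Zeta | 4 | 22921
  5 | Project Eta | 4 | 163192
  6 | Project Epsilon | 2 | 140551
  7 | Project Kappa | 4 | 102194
SELECT p.name FROM departments p LEFT JOIN projects c ON c.department_id = p.id WHERE c.id IS NULL

Execution result:
Engineering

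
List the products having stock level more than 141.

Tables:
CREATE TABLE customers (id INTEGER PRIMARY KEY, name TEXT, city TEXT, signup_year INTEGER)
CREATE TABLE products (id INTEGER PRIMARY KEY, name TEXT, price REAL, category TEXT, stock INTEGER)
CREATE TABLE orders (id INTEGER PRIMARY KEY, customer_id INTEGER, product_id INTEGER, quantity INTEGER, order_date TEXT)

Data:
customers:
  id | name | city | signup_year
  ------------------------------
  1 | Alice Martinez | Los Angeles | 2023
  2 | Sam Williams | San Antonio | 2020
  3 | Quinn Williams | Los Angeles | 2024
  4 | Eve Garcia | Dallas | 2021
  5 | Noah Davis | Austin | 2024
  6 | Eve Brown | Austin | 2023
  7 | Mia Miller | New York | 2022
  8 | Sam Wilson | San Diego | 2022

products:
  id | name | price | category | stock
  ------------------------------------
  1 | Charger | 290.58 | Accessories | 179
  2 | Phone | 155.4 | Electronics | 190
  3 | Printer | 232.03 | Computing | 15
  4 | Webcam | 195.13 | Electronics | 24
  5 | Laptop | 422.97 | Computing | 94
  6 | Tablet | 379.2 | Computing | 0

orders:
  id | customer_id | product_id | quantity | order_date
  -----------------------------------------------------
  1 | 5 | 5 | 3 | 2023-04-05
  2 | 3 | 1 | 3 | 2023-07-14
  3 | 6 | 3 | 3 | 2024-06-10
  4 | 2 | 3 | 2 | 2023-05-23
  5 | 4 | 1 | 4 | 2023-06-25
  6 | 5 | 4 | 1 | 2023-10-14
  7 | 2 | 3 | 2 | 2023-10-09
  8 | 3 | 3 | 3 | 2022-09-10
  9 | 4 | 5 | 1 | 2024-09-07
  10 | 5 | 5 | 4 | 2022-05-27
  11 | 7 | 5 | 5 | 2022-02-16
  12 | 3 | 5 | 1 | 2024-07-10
SELECT name, stock FROM products WHERE stock > 141

Execution result:
name | stock
Charger | 179
Phone | 190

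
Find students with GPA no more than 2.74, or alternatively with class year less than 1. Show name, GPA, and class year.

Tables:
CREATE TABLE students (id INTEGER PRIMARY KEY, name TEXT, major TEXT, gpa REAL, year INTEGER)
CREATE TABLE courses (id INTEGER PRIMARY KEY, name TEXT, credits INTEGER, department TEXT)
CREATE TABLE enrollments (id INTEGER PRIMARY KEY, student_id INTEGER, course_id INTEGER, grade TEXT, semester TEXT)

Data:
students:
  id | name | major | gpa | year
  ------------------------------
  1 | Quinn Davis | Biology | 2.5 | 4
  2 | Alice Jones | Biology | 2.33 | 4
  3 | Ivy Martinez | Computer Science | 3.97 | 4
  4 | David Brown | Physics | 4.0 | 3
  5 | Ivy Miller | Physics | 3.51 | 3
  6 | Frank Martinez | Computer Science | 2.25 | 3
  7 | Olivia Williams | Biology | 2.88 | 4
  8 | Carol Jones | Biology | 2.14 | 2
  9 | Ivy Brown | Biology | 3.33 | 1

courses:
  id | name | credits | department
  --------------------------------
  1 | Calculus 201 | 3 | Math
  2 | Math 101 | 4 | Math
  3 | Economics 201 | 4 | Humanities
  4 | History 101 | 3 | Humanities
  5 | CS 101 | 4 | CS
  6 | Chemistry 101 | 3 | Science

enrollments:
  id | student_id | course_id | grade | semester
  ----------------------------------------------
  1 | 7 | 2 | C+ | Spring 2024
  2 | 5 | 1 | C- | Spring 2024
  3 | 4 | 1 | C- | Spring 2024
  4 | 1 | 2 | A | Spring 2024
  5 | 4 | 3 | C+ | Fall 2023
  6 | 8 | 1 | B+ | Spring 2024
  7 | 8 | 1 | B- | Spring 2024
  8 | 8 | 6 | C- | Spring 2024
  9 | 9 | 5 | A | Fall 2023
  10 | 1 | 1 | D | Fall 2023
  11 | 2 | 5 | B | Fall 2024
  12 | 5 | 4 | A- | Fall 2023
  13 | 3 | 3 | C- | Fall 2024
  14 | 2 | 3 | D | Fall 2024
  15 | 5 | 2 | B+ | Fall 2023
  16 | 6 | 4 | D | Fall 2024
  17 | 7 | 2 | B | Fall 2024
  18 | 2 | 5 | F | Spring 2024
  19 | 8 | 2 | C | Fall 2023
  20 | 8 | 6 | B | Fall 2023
SELECT name, gpa, year FROM students WHERE gpa <= 2.74 OR year < 1

Execution result:
name | gpa | year
Quinn Davis | 2.50 | 4
Alice Jones | 2.33 | 4
Frank Martinez | 2.25 | 3
Carol Jones | 2.14 | 2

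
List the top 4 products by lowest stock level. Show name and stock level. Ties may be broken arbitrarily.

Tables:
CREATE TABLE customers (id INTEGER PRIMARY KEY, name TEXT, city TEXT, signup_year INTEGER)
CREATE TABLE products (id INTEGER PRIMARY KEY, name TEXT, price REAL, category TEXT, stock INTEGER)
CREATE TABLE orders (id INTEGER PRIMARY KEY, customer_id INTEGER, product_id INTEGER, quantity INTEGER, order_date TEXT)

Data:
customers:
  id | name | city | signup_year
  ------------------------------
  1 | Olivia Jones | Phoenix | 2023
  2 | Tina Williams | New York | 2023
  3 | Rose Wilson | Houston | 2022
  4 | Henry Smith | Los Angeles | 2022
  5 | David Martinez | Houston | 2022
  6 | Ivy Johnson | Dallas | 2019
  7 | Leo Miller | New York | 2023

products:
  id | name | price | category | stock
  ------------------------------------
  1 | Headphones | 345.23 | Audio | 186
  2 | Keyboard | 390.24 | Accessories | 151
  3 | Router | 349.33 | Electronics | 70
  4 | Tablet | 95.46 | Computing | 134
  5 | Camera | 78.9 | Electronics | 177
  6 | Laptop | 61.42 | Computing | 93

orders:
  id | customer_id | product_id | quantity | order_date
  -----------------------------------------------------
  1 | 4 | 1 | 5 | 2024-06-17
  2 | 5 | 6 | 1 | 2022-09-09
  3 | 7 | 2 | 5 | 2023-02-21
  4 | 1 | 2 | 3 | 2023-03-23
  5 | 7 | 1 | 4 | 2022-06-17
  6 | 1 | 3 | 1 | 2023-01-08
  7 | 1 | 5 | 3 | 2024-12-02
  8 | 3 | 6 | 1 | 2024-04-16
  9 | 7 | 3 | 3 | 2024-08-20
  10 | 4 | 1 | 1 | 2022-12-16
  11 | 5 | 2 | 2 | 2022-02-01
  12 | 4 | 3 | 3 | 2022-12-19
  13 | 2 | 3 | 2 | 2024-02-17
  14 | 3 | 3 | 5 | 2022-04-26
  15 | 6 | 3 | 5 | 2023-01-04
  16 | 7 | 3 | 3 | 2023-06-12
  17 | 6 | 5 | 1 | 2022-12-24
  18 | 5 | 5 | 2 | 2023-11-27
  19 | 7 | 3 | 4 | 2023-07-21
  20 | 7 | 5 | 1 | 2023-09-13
SELECT name, stock FROM products ORDER BY stock ASC LIMIT 4

Execution result:
name | stock
Router | 70
Laptop | 93
Tablet | 134
Keyboard | 151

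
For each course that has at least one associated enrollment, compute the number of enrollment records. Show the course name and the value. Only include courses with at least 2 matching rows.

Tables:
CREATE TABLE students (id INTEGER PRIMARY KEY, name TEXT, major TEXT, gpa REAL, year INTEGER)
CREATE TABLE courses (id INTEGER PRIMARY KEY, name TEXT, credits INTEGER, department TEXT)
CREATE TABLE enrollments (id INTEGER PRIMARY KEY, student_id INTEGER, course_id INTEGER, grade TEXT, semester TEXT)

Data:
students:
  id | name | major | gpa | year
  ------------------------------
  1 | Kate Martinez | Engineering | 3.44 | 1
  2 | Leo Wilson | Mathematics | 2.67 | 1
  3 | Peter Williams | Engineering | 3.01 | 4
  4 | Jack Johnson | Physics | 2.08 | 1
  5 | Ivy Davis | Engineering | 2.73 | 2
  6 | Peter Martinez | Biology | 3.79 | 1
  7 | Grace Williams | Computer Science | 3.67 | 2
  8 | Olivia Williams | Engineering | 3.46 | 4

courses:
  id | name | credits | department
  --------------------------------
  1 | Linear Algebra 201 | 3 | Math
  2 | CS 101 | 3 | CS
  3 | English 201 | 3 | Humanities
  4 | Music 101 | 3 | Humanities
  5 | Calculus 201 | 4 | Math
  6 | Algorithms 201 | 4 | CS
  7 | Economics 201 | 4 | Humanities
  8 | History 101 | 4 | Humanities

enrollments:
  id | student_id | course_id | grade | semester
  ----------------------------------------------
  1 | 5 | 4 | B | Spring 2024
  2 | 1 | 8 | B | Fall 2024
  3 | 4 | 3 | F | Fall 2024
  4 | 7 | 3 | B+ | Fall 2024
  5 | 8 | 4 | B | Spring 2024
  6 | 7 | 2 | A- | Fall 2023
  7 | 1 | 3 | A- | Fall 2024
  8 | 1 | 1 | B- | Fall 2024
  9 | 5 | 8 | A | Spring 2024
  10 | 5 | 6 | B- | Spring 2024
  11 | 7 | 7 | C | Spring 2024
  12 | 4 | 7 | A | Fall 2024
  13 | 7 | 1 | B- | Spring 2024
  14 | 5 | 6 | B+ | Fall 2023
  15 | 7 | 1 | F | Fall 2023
SELECT p.name, COUNT(*) AS n FROM enrollments c JOIN courses p ON c.course_id = p.id GROUP BY p.id, p.name HAVING COUNT(*) >= 2

Execution result:
name | n
Linear Algebra 201 | 3
English 201 | 3
Music 101 | 2
Algorithms 201 | 2
Economics 201 | 2
History 101 | 2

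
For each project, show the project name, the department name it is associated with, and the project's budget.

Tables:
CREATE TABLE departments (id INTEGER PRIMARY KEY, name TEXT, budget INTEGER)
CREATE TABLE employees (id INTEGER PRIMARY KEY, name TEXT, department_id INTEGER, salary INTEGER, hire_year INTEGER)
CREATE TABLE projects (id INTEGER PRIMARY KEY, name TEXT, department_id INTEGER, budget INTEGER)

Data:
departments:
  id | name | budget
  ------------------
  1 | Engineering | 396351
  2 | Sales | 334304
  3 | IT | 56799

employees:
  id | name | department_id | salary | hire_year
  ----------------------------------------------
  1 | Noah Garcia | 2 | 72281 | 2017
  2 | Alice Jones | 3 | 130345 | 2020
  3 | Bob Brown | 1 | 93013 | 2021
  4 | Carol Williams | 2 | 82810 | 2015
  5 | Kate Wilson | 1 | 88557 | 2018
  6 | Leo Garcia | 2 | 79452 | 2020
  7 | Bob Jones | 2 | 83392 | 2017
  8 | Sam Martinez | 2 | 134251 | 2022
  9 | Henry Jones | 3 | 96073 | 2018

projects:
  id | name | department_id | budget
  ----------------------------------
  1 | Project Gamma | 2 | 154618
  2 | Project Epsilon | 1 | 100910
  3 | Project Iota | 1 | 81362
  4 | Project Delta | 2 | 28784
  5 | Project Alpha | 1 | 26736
SELECT c.name, p.name AS department, c.budget FROM projects c JOIN departments p ON c.department_id = p.id

Execution result:
name | department | budget
Project Gamma | Sales | 154618
Project Epsilon | Engineering | 100910
Project Iota | Engineering | 81362
Project Delta | Sales | 28784
Project Alpha | Engineering | 26736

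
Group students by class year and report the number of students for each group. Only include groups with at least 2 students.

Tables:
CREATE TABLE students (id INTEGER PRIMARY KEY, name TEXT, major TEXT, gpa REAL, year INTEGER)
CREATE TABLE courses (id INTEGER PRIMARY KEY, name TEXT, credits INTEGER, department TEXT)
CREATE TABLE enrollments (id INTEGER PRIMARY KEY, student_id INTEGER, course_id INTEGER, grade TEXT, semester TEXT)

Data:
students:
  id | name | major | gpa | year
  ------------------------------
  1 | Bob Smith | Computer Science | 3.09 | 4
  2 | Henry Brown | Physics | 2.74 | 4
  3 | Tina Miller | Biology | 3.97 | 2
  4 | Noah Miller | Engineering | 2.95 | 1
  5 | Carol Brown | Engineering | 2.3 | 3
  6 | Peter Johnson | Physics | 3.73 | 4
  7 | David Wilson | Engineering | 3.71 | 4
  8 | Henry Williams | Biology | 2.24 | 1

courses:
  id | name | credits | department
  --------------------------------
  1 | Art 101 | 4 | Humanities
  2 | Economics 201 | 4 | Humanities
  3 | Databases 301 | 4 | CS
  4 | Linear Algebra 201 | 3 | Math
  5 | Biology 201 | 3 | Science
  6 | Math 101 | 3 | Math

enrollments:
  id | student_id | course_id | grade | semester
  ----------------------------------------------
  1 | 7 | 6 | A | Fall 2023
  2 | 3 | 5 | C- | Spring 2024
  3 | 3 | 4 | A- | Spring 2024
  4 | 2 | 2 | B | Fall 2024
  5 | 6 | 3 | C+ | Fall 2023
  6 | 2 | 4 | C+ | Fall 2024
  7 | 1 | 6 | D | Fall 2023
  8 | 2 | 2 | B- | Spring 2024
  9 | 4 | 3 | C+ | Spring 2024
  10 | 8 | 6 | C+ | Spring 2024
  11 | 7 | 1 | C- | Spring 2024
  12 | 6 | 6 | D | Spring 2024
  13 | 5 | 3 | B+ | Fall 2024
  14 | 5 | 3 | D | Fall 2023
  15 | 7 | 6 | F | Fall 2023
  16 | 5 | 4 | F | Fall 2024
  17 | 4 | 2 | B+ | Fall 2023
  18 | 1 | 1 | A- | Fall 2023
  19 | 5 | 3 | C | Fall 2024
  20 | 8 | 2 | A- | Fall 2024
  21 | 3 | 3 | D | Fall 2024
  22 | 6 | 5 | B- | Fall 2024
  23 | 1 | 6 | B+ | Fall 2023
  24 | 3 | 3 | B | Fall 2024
SELECT year, COUNT(*) AS n FROM students GROUP BY year HAVING COUNT(*) >= 2

Execution result:
year | n
1 | 2
4 | 4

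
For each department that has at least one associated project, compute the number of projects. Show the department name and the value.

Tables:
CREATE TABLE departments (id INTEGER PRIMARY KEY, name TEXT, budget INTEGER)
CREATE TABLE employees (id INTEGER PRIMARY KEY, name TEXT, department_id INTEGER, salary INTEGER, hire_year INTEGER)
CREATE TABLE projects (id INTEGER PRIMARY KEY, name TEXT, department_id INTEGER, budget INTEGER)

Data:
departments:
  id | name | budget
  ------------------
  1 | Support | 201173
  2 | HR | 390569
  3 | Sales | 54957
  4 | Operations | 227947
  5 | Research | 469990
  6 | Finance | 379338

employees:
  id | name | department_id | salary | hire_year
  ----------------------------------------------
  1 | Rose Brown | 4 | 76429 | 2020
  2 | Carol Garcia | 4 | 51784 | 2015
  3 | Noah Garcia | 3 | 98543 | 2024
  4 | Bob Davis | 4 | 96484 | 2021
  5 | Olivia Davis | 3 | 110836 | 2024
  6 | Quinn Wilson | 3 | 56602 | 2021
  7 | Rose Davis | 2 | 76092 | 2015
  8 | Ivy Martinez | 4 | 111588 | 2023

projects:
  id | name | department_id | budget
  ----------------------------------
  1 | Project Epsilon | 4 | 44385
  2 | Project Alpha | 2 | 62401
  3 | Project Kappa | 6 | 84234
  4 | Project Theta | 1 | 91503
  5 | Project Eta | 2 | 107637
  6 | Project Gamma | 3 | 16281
SELECT p.name, COUNT(*) AS n FROM projects c JOIN departments p ON c.department_id = p.id GROUP BY p.id, p.name

Execution result:
name | n
Support | 1
HR | 2
Sales | 1
Operations | 1
Finance | 1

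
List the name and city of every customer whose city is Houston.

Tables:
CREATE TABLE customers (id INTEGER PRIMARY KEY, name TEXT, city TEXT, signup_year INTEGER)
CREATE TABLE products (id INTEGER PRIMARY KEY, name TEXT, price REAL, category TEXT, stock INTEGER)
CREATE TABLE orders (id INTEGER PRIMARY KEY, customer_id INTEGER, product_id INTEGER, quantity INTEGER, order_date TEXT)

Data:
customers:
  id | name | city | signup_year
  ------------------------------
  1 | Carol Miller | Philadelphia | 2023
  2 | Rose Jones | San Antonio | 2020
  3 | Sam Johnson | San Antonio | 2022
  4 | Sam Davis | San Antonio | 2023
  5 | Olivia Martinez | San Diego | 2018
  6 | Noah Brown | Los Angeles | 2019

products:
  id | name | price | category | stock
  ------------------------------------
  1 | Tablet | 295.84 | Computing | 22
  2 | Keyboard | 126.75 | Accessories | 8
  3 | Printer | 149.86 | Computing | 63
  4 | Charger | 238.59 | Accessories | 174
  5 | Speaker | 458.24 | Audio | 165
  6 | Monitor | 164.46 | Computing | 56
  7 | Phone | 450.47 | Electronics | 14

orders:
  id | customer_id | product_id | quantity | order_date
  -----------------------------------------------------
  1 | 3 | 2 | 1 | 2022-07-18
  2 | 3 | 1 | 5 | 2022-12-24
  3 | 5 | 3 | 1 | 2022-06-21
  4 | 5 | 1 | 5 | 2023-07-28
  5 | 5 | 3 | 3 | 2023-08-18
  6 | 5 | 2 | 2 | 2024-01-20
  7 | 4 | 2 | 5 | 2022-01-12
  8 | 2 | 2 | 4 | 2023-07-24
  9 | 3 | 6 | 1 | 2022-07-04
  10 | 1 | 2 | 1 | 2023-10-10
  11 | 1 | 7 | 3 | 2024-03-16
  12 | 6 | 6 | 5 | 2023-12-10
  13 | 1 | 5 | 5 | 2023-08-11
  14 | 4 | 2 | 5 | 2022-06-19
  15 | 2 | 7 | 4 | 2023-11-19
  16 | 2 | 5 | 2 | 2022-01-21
SELECT name, city FROM customers WHERE city = 'Houston'

Execution result:
(no rows)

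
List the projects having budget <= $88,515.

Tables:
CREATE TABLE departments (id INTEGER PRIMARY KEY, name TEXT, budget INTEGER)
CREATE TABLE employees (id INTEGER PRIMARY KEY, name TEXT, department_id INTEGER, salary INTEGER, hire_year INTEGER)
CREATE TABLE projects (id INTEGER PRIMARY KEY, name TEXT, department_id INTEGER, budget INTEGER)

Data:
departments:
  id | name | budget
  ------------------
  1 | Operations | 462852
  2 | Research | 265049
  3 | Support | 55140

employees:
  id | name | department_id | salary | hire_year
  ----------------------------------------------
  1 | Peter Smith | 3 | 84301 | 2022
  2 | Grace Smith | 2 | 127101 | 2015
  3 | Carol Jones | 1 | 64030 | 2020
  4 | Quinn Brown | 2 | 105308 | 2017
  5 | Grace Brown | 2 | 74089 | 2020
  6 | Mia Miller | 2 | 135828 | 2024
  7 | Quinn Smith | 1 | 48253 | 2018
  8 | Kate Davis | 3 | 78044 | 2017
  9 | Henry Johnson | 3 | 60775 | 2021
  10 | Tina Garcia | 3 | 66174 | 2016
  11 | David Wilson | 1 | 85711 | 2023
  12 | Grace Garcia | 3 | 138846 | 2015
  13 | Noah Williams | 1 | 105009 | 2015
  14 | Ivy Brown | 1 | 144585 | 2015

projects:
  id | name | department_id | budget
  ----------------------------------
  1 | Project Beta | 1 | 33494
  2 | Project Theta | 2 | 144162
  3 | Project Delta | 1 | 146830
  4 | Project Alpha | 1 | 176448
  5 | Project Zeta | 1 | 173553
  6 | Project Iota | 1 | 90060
SELECT name, budget FROM projects WHERE budget <= 88515

Execution result:
name | budget
Project Beta | 33494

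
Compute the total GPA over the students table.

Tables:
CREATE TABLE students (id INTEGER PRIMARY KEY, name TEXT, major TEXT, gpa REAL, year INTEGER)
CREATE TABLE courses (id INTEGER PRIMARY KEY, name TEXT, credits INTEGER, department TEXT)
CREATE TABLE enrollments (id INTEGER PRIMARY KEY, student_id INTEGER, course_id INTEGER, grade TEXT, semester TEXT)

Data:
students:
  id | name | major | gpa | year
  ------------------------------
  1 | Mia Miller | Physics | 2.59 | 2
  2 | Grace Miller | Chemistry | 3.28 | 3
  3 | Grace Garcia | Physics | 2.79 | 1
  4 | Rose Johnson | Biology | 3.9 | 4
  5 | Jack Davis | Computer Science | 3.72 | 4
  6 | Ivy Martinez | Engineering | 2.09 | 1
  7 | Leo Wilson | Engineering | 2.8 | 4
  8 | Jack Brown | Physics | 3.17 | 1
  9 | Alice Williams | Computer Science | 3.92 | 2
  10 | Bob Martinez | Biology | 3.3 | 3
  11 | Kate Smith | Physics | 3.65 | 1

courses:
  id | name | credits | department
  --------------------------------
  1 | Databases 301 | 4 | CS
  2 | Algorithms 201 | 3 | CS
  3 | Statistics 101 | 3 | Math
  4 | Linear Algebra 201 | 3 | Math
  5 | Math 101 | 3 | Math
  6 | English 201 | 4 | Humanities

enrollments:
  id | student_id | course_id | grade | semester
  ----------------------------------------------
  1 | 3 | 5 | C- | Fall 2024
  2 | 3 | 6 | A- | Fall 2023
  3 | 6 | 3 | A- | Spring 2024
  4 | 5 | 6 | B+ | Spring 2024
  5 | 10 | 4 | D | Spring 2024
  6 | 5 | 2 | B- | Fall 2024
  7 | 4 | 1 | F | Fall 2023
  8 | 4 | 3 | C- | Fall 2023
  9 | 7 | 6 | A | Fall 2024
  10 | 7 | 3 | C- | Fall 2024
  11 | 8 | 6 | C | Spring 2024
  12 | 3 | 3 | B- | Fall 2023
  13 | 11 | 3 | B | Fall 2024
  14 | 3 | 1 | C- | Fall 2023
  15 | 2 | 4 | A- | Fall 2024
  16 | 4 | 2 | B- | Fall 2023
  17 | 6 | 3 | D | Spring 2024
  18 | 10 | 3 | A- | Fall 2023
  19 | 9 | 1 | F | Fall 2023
SELECT SUM(gpa) FROM students

Execution result:
35.21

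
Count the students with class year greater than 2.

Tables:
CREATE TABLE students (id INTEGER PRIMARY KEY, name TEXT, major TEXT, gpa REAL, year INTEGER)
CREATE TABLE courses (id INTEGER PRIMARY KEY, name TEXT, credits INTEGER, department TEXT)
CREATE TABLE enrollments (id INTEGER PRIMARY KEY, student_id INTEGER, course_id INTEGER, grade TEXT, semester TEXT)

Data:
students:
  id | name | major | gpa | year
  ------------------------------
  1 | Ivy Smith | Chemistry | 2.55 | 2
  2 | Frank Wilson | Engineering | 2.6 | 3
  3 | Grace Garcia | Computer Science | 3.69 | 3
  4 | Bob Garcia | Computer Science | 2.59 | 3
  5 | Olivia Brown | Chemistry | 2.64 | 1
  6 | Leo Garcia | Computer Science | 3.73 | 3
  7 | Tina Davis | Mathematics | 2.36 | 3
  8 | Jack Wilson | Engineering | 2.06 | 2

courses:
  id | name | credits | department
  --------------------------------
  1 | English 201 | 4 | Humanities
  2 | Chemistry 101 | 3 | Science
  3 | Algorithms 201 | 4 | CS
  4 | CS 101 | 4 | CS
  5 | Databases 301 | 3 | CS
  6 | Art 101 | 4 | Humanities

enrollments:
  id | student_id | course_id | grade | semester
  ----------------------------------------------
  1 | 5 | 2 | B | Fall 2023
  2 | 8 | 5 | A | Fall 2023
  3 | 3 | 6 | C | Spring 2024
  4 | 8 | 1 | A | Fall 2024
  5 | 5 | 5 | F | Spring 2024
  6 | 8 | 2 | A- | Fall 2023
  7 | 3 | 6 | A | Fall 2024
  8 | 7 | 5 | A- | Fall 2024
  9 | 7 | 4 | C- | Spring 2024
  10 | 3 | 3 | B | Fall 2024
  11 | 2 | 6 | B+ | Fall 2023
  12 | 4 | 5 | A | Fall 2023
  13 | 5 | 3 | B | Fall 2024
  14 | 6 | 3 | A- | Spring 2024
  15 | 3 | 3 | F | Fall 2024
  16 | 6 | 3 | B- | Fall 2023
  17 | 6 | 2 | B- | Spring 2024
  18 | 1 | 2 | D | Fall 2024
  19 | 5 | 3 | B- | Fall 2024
SELECT COUNT(*) FROM students WHERE year > 2

Execution result:
5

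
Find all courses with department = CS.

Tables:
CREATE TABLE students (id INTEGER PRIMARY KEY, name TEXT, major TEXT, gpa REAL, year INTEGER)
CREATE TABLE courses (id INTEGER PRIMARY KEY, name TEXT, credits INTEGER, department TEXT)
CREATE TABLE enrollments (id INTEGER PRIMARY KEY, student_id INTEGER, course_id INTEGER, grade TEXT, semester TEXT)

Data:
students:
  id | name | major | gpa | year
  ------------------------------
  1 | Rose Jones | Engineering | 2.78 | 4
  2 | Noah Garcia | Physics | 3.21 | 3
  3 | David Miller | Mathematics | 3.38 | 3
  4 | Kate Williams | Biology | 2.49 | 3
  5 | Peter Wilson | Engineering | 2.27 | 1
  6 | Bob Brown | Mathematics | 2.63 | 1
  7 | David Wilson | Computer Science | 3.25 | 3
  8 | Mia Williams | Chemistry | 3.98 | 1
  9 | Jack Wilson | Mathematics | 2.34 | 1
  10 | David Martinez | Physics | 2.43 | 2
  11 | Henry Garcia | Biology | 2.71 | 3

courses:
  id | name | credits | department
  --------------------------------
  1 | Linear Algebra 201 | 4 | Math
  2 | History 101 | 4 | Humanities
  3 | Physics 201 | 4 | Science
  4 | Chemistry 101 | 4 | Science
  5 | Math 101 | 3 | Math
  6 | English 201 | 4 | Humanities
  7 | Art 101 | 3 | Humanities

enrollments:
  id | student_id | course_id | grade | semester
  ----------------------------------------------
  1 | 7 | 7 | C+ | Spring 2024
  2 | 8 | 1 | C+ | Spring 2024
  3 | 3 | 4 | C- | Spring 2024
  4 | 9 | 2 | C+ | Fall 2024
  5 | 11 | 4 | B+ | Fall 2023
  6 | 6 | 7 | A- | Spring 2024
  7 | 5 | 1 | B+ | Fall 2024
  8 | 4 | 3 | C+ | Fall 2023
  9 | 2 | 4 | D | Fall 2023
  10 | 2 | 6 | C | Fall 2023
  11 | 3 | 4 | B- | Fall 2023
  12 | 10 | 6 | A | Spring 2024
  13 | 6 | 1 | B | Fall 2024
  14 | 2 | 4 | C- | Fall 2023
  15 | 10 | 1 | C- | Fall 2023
SELECT name, department FROM courses WHERE department = 'CS'

Execution result:
(no rows)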